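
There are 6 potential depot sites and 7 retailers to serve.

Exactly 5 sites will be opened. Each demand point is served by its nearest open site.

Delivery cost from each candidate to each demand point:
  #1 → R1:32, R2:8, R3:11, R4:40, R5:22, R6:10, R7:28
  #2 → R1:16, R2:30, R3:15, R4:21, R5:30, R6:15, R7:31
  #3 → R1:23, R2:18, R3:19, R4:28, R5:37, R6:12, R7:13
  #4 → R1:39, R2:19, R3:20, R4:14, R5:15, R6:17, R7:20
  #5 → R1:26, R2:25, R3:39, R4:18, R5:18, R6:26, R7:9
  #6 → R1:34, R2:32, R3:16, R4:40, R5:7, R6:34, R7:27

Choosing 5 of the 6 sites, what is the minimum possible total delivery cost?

75

Open {#1, #2, #4, #5, #6}.
  R1→#2 16, R2→#1 8, R3→#1 11, R4→#4 14, R5→#6 7, R6→#1 10, R7→#5 9  ⇒ total 75.
Compare {#1, #2, #3, #4, #6}: total 79.
Compare {#1, #2, #3, #5, #6}: total 79.
No size-5 selection does better; minimum is 75.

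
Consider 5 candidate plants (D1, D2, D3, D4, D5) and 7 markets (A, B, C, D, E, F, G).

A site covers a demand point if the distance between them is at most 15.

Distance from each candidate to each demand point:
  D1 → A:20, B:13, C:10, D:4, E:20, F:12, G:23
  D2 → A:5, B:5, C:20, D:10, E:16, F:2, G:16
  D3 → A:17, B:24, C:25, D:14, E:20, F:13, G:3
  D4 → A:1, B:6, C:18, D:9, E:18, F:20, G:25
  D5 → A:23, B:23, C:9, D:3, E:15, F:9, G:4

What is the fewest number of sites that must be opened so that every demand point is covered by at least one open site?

Coverage sets (demand points within 15 of each site):
  D1: {B, C, D, F}
  D2: {A, B, D, F}
  D3: {D, F, G}
  D4: {A, B, D}
  D5: {C, D, E, F, G}
No single site covers all 7 demand points.
But {D2, D5} covers everything, so the minimum is 2.

2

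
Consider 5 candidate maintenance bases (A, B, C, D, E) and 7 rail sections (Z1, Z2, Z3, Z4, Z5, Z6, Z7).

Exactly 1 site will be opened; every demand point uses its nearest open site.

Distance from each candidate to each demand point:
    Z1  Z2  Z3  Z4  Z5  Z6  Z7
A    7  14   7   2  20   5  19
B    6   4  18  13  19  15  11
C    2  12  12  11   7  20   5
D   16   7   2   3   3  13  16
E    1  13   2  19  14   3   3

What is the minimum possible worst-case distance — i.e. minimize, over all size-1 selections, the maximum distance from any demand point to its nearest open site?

Open {D}.
  Farthest demand point is Z1 at distance 16 (to D); all others are ≤ 16.
With {B} the worst case is 19.
With {E} the worst case is 19.
No size-1 selection achieves below 16.

16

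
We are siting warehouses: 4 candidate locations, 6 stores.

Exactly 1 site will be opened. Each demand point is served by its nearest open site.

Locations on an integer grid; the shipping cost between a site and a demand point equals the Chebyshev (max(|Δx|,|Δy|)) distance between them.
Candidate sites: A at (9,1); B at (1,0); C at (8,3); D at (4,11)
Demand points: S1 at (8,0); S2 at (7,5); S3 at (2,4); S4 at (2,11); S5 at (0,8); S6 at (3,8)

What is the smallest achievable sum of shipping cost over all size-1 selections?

32

Open {C}.
  S1→C 3, S2→C 2, S3→C 6, S4→C 8, S5→C 8, S6→C 5  ⇒ total 32.
Compare {D}: total 33.
Compare {A}: total 38.
No size-1 selection does better; minimum is 32.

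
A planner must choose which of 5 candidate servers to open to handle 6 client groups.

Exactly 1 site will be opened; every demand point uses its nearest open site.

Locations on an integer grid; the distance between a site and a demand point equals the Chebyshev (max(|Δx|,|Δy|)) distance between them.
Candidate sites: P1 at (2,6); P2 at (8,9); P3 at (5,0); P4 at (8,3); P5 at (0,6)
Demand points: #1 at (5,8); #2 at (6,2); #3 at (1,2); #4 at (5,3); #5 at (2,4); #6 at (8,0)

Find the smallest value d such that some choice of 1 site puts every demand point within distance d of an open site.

6

Open {P1}.
  Farthest demand point is #6 at distance 6 (to P1); all others are ≤ 6.
With {P4} the worst case is 7.
With {P3} the worst case is 8.
No size-1 selection achieves below 6.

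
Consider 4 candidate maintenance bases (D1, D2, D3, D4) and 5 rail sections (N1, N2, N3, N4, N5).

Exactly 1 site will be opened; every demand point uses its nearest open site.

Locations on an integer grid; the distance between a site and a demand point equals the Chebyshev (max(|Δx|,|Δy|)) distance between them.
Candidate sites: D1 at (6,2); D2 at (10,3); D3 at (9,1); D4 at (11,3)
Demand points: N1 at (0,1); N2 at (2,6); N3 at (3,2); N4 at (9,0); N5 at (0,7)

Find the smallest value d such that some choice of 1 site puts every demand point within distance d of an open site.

Open {D1}.
  Farthest demand point is N1 at distance 6 (to D1); all others are ≤ 6.
With {D3} the worst case is 9.
With {D2} the worst case is 10.
No size-1 selection achieves below 6.

6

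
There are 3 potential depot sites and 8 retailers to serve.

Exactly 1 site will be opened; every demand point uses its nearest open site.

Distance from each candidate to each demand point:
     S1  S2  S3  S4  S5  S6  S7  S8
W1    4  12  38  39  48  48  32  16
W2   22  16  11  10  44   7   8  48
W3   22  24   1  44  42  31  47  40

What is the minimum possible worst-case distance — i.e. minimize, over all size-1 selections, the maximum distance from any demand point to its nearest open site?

47

Open {W3}.
  Farthest demand point is S7 at distance 47 (to W3); all others are ≤ 47.
With {W1} the worst case is 48.
With {W2} the worst case is 48.
No size-1 selection achieves below 47.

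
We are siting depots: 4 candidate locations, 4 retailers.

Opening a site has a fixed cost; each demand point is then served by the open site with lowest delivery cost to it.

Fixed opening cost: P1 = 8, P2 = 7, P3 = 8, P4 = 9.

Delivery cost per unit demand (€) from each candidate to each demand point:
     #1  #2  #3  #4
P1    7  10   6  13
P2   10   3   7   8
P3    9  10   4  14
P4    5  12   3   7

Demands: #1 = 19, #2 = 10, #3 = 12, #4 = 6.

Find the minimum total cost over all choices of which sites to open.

219

Open {P2, P4}: assign each demand point to its cheapest open site.
  #1→P4 19×5=95, #2→P2 10×3=30, #3→P4 12×3=36, #4→P4 6×7=42
  delivery cost 203, fixed 16 → total 219.
Compare {P1, P2, P4}: delivery cost 203 + fixed 24 = 227.
Compare {P2, P3, P4}: delivery cost 203 + fixed 24 = 227.
Compare {P1, P2, P3, P4}: delivery cost 203 + fixed 32 = 235.
All other subsets cost ≥ 227. Minimum total cost: 219.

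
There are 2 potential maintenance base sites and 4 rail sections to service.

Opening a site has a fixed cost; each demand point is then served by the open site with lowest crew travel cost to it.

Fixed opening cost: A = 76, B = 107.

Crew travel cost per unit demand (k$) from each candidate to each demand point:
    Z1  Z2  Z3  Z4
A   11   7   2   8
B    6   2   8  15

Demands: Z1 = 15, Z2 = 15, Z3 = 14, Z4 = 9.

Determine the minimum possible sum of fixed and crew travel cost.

403

Open {A, B}: assign each demand point to its cheapest open site.
  Z1→B 15×6=90, Z2→B 15×2=30, Z3→A 14×2=28, Z4→A 9×8=72
  crew travel cost 220, fixed 183 → total 403.
Compare {A}: crew travel cost 370 + fixed 76 = 446.
Compare {B}: crew travel cost 367 + fixed 107 = 474.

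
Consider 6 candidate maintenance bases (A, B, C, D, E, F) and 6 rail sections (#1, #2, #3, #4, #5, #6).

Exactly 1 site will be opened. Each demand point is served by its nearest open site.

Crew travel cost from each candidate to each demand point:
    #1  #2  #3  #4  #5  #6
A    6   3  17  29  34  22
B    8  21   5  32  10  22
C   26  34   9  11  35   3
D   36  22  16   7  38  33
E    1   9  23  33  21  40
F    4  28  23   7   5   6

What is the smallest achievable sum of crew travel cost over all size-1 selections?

Open {F}.
  #1→F 4, #2→F 28, #3→F 23, #4→F 7, #5→F 5, #6→F 6  ⇒ total 73.
Compare {B}: total 98.
Compare {A}: total 111.
No size-1 selection does better; minimum is 73.

73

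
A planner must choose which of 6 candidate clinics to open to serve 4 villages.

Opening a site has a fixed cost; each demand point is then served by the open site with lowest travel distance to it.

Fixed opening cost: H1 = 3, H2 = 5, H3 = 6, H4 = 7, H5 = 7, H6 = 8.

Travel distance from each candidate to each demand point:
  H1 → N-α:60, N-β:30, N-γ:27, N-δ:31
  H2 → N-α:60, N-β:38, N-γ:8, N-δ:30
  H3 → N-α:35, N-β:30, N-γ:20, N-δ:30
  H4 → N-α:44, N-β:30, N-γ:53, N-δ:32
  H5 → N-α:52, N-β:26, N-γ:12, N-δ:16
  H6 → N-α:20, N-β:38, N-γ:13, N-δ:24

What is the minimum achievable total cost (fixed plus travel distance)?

89

Open {H5, H6}: assign each demand point to its cheapest open site.
  N-α→H6 20, N-β→H5 26, N-γ→H5 12, N-δ→H5 16
  travel distance 74, fixed 15 → total 89.
Compare {H2, H5, H6}: travel distance 70 + fixed 20 = 90.
Compare {H1, H5, H6}: travel distance 74 + fixed 18 = 92.
Compare {H1, H2, H5, H6}: travel distance 70 + fixed 23 = 93.
All other subsets cost ≥ 90. Minimum total cost: 89.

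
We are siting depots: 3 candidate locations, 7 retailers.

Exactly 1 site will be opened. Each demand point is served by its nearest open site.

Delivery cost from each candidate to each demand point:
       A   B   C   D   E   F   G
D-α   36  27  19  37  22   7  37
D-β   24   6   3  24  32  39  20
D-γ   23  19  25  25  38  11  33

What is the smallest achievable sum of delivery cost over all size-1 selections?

148

Open {D-β}.
  A→D-β 24, B→D-β 6, C→D-β 3, D→D-β 24, E→D-β 32, F→D-β 39, G→D-β 20  ⇒ total 148.
Compare {D-γ}: total 174.
Compare {D-α}: total 185.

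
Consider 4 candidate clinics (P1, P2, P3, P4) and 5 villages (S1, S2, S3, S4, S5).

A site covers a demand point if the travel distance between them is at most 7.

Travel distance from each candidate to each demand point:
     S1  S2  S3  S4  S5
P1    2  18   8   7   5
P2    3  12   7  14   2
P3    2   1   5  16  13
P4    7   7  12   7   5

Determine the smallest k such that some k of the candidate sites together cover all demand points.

Coverage sets (demand points within 7 of each site):
  P1: {S1, S4, S5}
  P2: {S1, S3, S5}
  P3: {S1, S2, S3}
  P4: {S1, S2, S4, S5}
No single site covers all 5 demand points.
But {P1, P3} covers everything, so the minimum is 2.

2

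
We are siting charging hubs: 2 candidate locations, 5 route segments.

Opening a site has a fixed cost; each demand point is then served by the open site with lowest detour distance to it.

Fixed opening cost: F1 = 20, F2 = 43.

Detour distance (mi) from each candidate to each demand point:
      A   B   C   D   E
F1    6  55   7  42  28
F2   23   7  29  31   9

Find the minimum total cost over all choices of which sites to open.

Open {F1, F2}: assign each demand point to its cheapest open site.
  A→F1 6, B→F2 7, C→F1 7, D→F2 31, E→F2 9
  detour distance 60, fixed 63 → total 123.
Compare {F2}: detour distance 99 + fixed 43 = 142.
Compare {F1}: detour distance 138 + fixed 20 = 158.

123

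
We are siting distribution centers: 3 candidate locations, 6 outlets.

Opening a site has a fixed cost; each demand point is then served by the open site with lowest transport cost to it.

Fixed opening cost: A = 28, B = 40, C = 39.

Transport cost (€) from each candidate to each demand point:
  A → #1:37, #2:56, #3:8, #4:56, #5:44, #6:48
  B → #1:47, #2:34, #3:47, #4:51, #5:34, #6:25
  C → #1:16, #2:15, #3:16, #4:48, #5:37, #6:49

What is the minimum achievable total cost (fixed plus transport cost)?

Open {C}: assign each demand point to its cheapest open site.
  #1→C 16, #2→C 15, #3→C 16, #4→C 48, #5→C 37, #6→C 49
  transport cost 181, fixed 39 → total 220.
Compare {B, C}: transport cost 154 + fixed 79 = 233.
Compare {A, C}: transport cost 172 + fixed 67 = 239.
Compare {A, B, C}: transport cost 146 + fixed 107 = 253.
All other subsets cost ≥ 233. Minimum total cost: 220.

220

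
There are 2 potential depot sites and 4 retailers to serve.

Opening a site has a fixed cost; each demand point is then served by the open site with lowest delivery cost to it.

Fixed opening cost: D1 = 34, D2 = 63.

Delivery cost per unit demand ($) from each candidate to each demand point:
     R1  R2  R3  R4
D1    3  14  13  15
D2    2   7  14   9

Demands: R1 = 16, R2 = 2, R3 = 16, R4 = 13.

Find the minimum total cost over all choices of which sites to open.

Open {D2}: assign each demand point to its cheapest open site.
  R1→D2 16×2=32, R2→D2 2×7=14, R3→D2 16×14=224, R4→D2 13×9=117
  delivery cost 387, fixed 63 → total 450.
Compare {D1, D2}: delivery cost 371 + fixed 97 = 468.
Compare {D1}: delivery cost 479 + fixed 34 = 513.

450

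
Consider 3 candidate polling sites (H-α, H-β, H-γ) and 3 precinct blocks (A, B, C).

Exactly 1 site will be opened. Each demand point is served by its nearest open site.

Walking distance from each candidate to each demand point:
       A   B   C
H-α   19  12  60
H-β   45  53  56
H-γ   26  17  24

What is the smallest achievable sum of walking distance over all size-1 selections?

Open {H-γ}.
  A→H-γ 26, B→H-γ 17, C→H-γ 24  ⇒ total 67.
Compare {H-α}: total 91.
Compare {H-β}: total 154.

67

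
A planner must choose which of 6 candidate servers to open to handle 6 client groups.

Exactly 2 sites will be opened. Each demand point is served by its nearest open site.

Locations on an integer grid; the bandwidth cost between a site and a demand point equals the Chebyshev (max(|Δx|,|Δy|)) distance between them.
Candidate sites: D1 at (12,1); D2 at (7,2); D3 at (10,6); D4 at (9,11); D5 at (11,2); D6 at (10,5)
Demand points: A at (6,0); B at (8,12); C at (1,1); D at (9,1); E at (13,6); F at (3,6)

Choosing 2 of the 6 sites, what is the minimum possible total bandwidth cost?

Open {D2, D4}.
  A→D2 2, B→D4 1, C→D2 6, D→D2 2, E→D4 5, F→D2 4  ⇒ total 20.
Compare {D2, D3}: total 23.
Compare {D2, D6}: total 24.
No size-2 selection does better; minimum is 20.

20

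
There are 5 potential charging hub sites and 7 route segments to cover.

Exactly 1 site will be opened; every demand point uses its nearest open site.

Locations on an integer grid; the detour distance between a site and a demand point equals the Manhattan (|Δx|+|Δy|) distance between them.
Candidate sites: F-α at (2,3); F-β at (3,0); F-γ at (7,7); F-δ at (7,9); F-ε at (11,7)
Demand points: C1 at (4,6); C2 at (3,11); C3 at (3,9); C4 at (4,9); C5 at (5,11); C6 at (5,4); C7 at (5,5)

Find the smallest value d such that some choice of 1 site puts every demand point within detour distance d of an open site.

7

Open {F-δ}.
  Farthest demand point is C6 at detour distance 7 (to F-δ); all others are ≤ 7.
With {F-γ} the worst case is 8.
With {F-α} the worst case is 11.
No size-1 selection achieves below 7.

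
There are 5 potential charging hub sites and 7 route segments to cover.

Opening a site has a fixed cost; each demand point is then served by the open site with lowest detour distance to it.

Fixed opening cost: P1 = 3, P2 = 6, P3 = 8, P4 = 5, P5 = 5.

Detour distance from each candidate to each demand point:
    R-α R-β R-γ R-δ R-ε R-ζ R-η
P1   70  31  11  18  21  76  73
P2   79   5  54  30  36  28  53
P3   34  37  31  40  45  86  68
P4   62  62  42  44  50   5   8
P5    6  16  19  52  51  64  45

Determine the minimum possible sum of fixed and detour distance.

93

Open {P1, P2, P4, P5}: assign each demand point to its cheapest open site.
  R-α→P5 6, R-β→P2 5, R-γ→P1 11, R-δ→P1 18, R-ε→P1 21, R-ζ→P4 5, R-η→P4 8
  detour distance 74, fixed 19 → total 93.
Compare {P1, P4, P5}: detour distance 85 + fixed 13 = 98.
Compare {P1, P2, P3, P4, P5}: detour distance 74 + fixed 27 = 101.
Compare {P1, P3, P4, P5}: detour distance 85 + fixed 21 = 106.
All other subsets cost ≥ 98. Minimum total cost: 93.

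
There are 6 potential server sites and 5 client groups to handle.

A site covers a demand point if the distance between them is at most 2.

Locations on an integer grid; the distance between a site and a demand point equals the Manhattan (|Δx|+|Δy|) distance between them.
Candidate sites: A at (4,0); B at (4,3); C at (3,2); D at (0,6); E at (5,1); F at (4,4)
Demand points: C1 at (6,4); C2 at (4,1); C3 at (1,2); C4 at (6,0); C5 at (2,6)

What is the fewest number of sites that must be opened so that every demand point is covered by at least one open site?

Coverage sets (demand points within 2 of each site):
  A: {C2, C4}
  B: {C2}
  C: {C2, C3}
  D: {C5}
  E: {C2, C4}
  F: {C1}
No 3 sites suffice: every size-3 union leaves at least one demand point uncovered.
But {A, C, D, F} covers everything, so the minimum is 4.

4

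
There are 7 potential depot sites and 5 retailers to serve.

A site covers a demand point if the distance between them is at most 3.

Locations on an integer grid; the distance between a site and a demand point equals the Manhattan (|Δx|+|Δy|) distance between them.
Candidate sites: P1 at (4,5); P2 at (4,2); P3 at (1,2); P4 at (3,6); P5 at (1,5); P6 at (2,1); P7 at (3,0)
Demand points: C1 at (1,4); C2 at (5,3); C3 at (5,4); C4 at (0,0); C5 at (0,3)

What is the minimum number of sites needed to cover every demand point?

Coverage sets (demand points within 3 of each site):
  P1: {C2, C3}
  P2: {C2, C3}
  P3: {C1, C4, C5}
  P4: {}
  P5: {C1, C5}
  P6: {C4}
  P7: {C4}
No single site covers all 5 demand points.
But {P1, P3} covers everything, so the minimum is 2.

2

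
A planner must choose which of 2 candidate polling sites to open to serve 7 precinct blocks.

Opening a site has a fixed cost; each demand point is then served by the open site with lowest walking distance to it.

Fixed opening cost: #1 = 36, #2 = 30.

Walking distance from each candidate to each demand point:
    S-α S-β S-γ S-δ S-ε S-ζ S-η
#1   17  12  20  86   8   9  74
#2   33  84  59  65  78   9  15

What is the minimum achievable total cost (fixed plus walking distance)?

Open {#1, #2}: assign each demand point to its cheapest open site.
  S-α→#1 17, S-β→#1 12, S-γ→#1 20, S-δ→#2 65, S-ε→#1 8, S-ζ→#1 9, S-η→#2 15
  walking distance 146, fixed 66 → total 212.
Compare {#1}: walking distance 226 + fixed 36 = 262.
Compare {#2}: walking distance 343 + fixed 30 = 373.

212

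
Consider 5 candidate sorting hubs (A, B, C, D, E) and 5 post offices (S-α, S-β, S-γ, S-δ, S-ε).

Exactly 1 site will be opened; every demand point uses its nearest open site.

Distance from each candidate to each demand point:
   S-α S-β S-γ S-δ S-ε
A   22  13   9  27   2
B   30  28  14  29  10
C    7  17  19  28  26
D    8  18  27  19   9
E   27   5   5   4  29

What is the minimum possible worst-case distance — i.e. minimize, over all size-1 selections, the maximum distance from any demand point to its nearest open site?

27

Open {A}.
  Farthest demand point is S-δ at distance 27 (to A); all others are ≤ 27.
With {D} the worst case is 27.
With {C} the worst case is 28.
No size-1 selection achieves below 27.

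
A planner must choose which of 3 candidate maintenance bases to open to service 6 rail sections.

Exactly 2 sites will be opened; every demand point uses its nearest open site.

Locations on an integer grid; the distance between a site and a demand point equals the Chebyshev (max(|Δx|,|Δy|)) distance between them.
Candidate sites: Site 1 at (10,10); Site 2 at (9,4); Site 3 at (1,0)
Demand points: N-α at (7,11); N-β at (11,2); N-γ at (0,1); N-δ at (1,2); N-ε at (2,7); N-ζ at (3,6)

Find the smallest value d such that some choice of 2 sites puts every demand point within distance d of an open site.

7

Open {Site 2, Site 3}.
  Farthest demand point is N-α at distance 7 (to Site 2); all others are ≤ 7.
With {Site 1, Site 3} the worst case is 8.
With {Site 1, Site 2} the worst case is 9.
No size-2 selection achieves below 7.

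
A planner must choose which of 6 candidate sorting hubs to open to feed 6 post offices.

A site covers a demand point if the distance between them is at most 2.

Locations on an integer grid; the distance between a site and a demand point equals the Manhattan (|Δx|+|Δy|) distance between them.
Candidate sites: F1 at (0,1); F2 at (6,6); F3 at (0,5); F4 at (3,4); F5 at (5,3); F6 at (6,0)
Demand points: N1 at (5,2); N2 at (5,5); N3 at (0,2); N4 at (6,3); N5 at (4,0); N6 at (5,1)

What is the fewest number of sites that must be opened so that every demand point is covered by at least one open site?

Coverage sets (demand points within 2 of each site):
  F1: {N3}
  F2: {N2}
  F3: {}
  F4: {}
  F5: {N1, N2, N4, N6}
  F6: {N5, N6}
No 2 sites suffice: every size-2 union leaves at least one demand point uncovered.
But {F1, F5, F6} covers everything, so the minimum is 3.

3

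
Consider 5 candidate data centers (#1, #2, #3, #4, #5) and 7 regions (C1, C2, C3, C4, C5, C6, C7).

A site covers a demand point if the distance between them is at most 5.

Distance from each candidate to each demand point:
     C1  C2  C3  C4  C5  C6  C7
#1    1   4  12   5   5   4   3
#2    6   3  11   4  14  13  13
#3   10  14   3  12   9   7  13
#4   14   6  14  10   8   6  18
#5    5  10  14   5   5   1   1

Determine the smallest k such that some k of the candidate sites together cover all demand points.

Coverage sets (demand points within 5 of each site):
  #1: {C1, C2, C4, C5, C6, C7}
  #2: {C2, C4}
  #3: {C3}
  #4: {}
  #5: {C1, C4, C5, C6, C7}
No single site covers all 7 demand points.
But {#1, #3} covers everything, so the minimum is 2.

2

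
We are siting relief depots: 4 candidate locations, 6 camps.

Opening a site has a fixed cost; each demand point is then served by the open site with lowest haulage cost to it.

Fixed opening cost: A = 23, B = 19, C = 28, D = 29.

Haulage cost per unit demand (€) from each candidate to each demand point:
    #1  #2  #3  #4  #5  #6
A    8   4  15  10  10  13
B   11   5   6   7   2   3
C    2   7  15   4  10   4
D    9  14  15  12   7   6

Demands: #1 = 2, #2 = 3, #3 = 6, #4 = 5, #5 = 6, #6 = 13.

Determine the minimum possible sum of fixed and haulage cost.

173

Open {B, C}: assign each demand point to its cheapest open site.
  #1→C 2×2=4, #2→B 3×5=15, #3→B 6×6=36, #4→C 5×4=20, #5→B 6×2=12, #6→B 13×3=39
  haulage cost 126, fixed 47 → total 173.
Compare {B}: haulage cost 159 + fixed 19 = 178.
Compare {A, B}: haulage cost 150 + fixed 42 = 192.
Compare {A, B, C}: haulage cost 123 + fixed 70 = 193.
All other subsets cost ≥ 178. Minimum total cost: 173.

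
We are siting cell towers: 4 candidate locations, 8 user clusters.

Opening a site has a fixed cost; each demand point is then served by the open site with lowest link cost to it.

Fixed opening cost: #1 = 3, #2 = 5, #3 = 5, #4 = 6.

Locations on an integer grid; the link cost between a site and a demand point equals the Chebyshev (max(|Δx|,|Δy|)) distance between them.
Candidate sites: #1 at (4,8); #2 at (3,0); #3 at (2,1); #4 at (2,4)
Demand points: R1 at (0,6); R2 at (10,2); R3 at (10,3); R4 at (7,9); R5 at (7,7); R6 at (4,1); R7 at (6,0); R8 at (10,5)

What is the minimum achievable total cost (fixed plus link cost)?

40

Open {#1, #2}: assign each demand point to its cheapest open site.
  R1→#1 4, R2→#1 6, R3→#1 6, R4→#1 3, R5→#1 3, R6→#2 1, R7→#2 3, R8→#1 6
  link cost 32, fixed 8 → total 40.
Compare {#1, #3}: link cost 34 + fixed 8 = 42.
Compare {#1, #4}: link cost 33 + fixed 9 = 42.
Compare {#1, #2, #4}: link cost 30 + fixed 14 = 44.
All other subsets cost ≥ 42. Minimum total cost: 40.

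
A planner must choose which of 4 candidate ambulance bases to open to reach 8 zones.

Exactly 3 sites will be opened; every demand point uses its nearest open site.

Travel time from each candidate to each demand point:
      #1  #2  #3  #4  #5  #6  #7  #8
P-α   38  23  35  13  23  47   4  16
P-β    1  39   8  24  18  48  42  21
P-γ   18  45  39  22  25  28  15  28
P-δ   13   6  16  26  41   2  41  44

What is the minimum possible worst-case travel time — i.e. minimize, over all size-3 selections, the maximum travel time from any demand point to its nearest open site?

18

Open {P-α, P-β, P-δ}.
  Farthest demand point is #5 at travel time 18 (to P-β); all others are ≤ 18.
With {P-β, P-γ, P-δ} the worst case is 22.
With {P-α, P-γ, P-δ} the worst case is 23.
No size-3 selection achieves below 18.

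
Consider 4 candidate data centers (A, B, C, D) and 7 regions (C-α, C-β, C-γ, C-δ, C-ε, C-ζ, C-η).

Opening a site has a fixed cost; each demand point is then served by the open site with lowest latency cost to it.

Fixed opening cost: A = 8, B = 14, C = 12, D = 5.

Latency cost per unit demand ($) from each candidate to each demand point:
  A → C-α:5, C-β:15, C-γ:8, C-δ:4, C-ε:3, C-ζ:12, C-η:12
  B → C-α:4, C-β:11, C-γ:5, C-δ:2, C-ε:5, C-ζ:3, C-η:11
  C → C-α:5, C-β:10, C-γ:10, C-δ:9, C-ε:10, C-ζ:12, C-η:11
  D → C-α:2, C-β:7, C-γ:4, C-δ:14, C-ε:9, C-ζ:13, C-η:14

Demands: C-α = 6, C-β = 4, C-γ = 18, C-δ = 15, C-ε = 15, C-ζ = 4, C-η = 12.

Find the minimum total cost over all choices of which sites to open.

Open {A, B, D}: assign each demand point to its cheapest open site.
  C-α→D 6×2=12, C-β→D 4×7=28, C-γ→D 18×4=72, C-δ→B 15×2=30, C-ε→A 15×3=45, C-ζ→B 4×3=12, C-η→B 12×11=132
  latency cost 331, fixed 27 → total 358.
Compare {A, B, C, D}: latency cost 331 + fixed 39 = 370.
Compare {B, D}: latency cost 361 + fixed 19 = 380.
Compare {B, C, D}: latency cost 361 + fixed 31 = 392.
All other subsets cost ≥ 370. Minimum total cost: 358.

358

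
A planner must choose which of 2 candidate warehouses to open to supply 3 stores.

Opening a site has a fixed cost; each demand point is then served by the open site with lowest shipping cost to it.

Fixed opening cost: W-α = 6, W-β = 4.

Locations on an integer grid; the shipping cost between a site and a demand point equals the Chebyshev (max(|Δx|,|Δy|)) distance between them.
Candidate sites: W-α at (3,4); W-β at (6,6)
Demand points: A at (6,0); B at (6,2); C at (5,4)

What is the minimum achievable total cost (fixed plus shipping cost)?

15

Open {W-α}: assign each demand point to its cheapest open site.
  A→W-α 4, B→W-α 3, C→W-α 2
  shipping cost 9, fixed 6 → total 15.
Compare {W-β}: shipping cost 12 + fixed 4 = 16.
Compare {W-α, W-β}: shipping cost 9 + fixed 10 = 19.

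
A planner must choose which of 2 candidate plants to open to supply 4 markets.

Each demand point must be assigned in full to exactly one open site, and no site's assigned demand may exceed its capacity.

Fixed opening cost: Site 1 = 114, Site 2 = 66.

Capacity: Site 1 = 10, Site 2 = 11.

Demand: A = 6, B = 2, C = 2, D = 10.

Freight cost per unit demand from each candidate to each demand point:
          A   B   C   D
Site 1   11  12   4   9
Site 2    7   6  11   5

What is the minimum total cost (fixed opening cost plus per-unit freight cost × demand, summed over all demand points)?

328

Open {Site 1, Site 2}; cheapest assignment that respects the capacities:
  Site 1 (cap 10, load 10): A, B, C — cost 6×11 + 2×12 + 2×4 = 98
  Site 2 (cap 11, load 10): D — cost 10×5 = 50
  Shipping 148, fixed 180 → total 328.
  Any other capacity-feasible assignment to {Site 1, Site 2} ships for at least 148.
Total demand is 20 and no other set of sites has combined capacity ≥ 20, so {Site 1, Site 2} is the only feasible choice of open sites. Minimum: 328.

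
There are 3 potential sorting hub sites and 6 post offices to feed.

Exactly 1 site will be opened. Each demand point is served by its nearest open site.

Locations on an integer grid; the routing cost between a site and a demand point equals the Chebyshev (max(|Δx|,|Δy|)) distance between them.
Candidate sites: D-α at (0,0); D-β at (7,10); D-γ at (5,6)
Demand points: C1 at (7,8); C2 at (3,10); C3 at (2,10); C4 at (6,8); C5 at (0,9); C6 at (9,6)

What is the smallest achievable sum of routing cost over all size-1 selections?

21

Open {D-γ}.
  C1→D-γ 2, C2→D-γ 4, C3→D-γ 4, C4→D-γ 2, C5→D-γ 5, C6→D-γ 4  ⇒ total 21.
Compare {D-β}: total 24.
Compare {D-α}: total 54.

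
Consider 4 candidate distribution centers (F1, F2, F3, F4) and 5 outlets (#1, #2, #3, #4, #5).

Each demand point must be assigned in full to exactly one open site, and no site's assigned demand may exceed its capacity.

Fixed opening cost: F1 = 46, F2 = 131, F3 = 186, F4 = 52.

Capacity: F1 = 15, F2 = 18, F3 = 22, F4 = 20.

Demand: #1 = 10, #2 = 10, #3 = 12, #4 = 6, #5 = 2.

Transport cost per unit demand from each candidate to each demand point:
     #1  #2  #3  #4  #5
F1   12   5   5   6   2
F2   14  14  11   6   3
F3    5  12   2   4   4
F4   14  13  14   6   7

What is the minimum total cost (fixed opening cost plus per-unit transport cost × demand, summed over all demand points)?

Open {F1, F3, F4}; cheapest assignment that respects the capacities:
  F1 (cap 15, load 12): #2, #5 — cost 10×5 + 2×2 = 54
  F3 (cap 22, load 22): #1, #3 — cost 10×5 + 12×2 = 74
  F4 (cap 20, load 6): #4 — cost 6×6 = 36
  Shipping 164, fixed 284 → total 448.
  Any other capacity-feasible assignment to {F1, F3, F4} ships for at least 164.
Compare {F3, F4}: its best feasible assignment gives total 492.
Compare {F1, F2, F3}: its best feasible assignment gives total 527.
Every other set of open sites that can feasibly serve all demand totals ≥ 492 even under its best assignment. Minimum: 448.

448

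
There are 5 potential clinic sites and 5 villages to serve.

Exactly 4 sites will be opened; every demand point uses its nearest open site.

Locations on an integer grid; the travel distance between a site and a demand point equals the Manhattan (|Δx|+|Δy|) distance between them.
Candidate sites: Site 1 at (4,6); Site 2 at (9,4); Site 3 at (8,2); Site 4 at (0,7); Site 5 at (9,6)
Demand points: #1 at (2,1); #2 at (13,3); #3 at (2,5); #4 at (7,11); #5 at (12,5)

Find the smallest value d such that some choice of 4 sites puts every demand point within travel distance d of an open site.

Open {Site 1, Site 2, Site 3, Site 5}.
  Farthest demand point is #1 at travel distance 7 (to Site 1); all others are ≤ 7.
With {Site 1, Site 2, Site 4, Site 5} the worst case is 7.
With {Site 1, Site 3, Site 4, Site 5} the worst case is 7.
No size-4 selection achieves below 7.

7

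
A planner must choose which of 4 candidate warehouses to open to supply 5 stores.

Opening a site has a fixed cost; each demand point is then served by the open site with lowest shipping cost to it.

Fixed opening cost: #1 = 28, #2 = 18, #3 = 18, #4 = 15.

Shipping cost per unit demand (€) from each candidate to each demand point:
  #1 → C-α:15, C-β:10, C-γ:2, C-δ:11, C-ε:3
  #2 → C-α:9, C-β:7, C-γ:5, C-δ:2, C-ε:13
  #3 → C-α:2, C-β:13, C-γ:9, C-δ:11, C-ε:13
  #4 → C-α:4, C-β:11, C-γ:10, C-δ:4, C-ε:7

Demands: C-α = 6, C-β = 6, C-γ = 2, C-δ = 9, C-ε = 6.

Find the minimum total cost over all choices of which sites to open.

Open {#1, #2, #3}: assign each demand point to its cheapest open site.
  C-α→#3 6×2=12, C-β→#2 6×7=42, C-γ→#1 2×2=4, C-δ→#2 9×2=18, C-ε→#1 6×3=18
  shipping cost 94, fixed 64 → total 158.
Compare {#1, #2, #4}: shipping cost 106 + fixed 61 = 167.
Compare {#2, #4}: shipping cost 136 + fixed 33 = 169.
Compare {#1, #2, #3, #4}: shipping cost 94 + fixed 79 = 173.
All other subsets cost ≥ 167. Minimum total cost: 158.

158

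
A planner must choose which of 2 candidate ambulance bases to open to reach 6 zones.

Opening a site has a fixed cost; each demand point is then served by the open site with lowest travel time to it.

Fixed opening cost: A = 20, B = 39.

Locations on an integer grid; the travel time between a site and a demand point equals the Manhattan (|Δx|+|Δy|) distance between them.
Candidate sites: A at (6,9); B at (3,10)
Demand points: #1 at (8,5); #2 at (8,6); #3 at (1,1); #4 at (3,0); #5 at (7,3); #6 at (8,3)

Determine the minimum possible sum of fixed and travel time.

Open {A}: assign each demand point to its cheapest open site.
  #1→A 6, #2→A 5, #3→A 13, #4→A 12, #5→A 7, #6→A 8
  travel time 51, fixed 20 → total 71.
Compare {B}: travel time 63 + fixed 39 = 102.
Compare {A, B}: travel time 47 + fixed 59 = 106.

71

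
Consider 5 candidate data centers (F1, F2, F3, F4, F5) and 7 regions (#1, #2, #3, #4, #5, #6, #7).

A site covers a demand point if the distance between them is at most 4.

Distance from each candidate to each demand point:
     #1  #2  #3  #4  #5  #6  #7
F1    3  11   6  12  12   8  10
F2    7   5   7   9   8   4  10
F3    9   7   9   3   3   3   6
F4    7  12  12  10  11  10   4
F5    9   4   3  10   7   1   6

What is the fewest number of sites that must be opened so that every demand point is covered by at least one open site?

4

Coverage sets (demand points within 4 of each site):
  F1: {#1}
  F2: {#6}
  F3: {#4, #5, #6}
  F4: {#7}
  F5: {#2, #3, #6}
No 3 sites suffice: every size-3 union leaves at least one demand point uncovered.
But {F1, F3, F4, F5} covers everything, so the minimum is 4.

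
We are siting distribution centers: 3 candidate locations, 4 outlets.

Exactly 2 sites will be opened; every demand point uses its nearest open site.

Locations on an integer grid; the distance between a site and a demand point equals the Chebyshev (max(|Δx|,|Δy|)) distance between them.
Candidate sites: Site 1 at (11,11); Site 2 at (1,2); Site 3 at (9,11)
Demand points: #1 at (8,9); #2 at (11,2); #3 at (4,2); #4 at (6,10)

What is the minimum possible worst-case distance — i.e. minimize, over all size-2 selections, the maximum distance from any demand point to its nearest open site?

Open {Site 1, Site 2}.
  Farthest demand point is #2 at distance 9 (to Site 1); all others are ≤ 9.
With {Site 1, Site 3} the worst case is 9.
With {Site 2, Site 3} the worst case is 9.
No size-2 selection achieves below 9.

9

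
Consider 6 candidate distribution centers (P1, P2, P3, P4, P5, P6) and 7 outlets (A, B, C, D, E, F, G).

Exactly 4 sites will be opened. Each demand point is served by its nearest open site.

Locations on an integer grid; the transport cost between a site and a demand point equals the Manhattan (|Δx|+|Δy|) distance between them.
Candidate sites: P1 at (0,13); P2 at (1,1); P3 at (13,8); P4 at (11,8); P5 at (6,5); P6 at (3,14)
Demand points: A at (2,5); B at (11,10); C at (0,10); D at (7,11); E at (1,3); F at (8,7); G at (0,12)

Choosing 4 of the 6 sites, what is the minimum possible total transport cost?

Open {P1, P2, P4, P5}.
  A→P5 4, B→P4 2, C→P1 3, D→P4 7, E→P2 2, F→P4 4, G→P1 1  ⇒ total 23.
Compare {P1, P2, P3, P4}: total 24.
Compare {P1, P2, P4, P6}: total 24.
No size-4 selection does better; minimum is 23.

23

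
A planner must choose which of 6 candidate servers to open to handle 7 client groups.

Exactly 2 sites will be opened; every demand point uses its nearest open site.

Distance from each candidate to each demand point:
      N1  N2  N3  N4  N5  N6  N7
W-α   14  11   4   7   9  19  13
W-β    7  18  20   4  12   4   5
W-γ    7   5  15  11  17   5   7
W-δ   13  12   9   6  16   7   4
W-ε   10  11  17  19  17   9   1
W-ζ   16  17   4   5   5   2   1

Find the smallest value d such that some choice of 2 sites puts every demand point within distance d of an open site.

7

Open {W-γ, W-ζ}.
  Farthest demand point is N1 at distance 7 (to W-γ); all others are ≤ 7.
With {W-α, W-γ} the worst case is 9.
With {W-α, W-β} the worst case is 11.
No size-2 selection achieves below 7.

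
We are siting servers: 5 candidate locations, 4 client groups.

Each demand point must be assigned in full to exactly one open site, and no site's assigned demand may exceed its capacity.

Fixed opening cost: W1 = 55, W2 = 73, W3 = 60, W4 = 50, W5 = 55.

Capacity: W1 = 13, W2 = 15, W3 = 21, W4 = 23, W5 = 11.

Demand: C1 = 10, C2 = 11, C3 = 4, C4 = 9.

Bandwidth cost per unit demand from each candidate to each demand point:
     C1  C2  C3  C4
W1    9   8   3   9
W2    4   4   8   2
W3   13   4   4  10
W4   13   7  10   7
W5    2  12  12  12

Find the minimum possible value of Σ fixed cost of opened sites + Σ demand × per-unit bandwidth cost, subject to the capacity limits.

Open {W2, W3, W5}; cheapest assignment that respects the capacities:
  W2 (cap 15, load 9): C4 — cost 9×2 = 18
  W3 (cap 21, load 15): C2, C3 — cost 11×4 + 4×4 = 60
  W5 (cap 11, load 10): C1 — cost 10×2 = 20
  Shipping 98, fixed 188 → total 286.
  Any other capacity-feasible assignment to {W2, W3, W5} ships for at least 98.
Compare {W3, W4, W5}: its best feasible assignment gives total 308.
Compare {W2, W4, W5}: its best feasible assignment gives total 325.
Every other set of open sites that can feasibly serve all demand totals ≥ 308 even under its best assignment. Minimum: 286.

286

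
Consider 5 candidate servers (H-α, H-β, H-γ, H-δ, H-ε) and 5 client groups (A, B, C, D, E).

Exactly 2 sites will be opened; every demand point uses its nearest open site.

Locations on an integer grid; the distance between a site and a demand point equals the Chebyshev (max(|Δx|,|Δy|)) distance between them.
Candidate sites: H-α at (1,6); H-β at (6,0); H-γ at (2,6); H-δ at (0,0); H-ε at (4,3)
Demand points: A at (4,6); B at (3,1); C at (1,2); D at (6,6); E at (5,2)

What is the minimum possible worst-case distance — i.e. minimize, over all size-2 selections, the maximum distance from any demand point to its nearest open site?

Open {H-α, H-ε}.
  Farthest demand point is A at distance 3 (to H-α); all others are ≤ 3.
With {H-β, H-ε} the worst case is 3.
With {H-γ, H-ε} the worst case is 3.
No size-2 selection achieves below 3.

3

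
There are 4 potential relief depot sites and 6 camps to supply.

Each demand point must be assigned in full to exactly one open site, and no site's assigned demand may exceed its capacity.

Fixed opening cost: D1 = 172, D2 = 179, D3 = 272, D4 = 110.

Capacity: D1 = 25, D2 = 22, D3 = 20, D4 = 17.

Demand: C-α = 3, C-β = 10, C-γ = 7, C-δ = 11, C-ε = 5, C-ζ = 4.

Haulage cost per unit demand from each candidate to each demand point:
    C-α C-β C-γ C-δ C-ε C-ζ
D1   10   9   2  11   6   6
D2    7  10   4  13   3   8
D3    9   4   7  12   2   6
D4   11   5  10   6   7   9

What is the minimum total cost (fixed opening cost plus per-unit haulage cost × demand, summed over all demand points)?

Open {D1, D4}; cheapest assignment that respects the capacities:
  D1 (cap 25, load 24): C-α, C-β, C-γ, C-ζ — cost 3×10 + 10×9 + 7×2 + 4×6 = 158
  D4 (cap 17, load 16): C-δ, C-ε — cost 11×6 + 5×7 = 101
  Shipping 259, fixed 282 → total 541.
  Any other capacity-feasible assignment to {D1, D4} ships for at least 259.
Compare {D1, D2}: its best feasible assignment gives total 646.
Compare {D1, D3}: its best feasible assignment gives total 680.
Every other set of open sites that can feasibly serve all demand totals ≥ 646 even under its best assignment. Minimum: 541.

541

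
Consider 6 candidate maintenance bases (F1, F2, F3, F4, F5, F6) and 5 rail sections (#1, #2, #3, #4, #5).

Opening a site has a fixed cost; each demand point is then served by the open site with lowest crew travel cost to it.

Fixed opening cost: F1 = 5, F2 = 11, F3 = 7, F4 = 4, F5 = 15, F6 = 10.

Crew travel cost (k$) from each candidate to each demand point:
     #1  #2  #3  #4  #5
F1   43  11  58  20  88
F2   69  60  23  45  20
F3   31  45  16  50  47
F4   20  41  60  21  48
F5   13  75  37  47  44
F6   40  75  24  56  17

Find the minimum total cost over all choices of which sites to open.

Open {F1, F3, F4, F6}: assign each demand point to its cheapest open site.
  #1→F4 20, #2→F1 11, #3→F3 16, #4→F1 20, #5→F6 17
  crew travel cost 84, fixed 26 → total 110.
Compare {F1, F4, F6}: crew travel cost 92 + fixed 19 = 111.
Compare {F1, F2, F4}: crew travel cost 94 + fixed 20 = 114.
Compare {F1, F2, F3, F4}: crew travel cost 87 + fixed 27 = 114.
All other subsets cost ≥ 111. Minimum total cost: 110.

110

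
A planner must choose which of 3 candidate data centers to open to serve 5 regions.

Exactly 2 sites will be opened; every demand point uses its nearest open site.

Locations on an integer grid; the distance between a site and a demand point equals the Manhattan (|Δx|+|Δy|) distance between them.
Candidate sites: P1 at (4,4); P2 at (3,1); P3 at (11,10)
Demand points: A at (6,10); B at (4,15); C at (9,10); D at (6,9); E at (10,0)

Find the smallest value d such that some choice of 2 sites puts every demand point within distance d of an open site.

Open {P1, P2}.
  Farthest demand point is B at distance 11 (to P1); all others are ≤ 11.
With {P1, P3} the worst case is 11.
With {P2, P3} the worst case is 12.
No size-2 selection achieves below 11.

11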